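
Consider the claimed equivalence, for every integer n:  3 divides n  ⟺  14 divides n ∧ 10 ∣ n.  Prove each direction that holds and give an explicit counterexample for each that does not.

Forward direction. This fails: take n = 3. Certainly 3 ∣ 3, but 14 ∤ 3.

Converse. This fails: take n = 70. Both 14 ∣ 70 and 10 ∣ 70, yet 70 is not a multiple of 3 (since 70 = 23·3 + 1), so 3 ∤ 70.

Neither direction holds.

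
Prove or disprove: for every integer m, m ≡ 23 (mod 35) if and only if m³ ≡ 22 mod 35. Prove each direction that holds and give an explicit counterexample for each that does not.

(⇒) holds; (⇐) fails.

Forward direction. Suppose m ≡ 23 (mod 35). Write m = 35j + 23. Then (35j + 23)³ = 42875j³ + 84525j² + 55545j + 12167 = 35(1225j³ + 2415j² + 1587j + 347) + 22, so m³ ≡ 22 (mod 35).

Converse. This fails: take m = 8. Then 8³ = 512 ≡ 22 (mod 35), yet 8 ≡ 8 (mod 35), not 23.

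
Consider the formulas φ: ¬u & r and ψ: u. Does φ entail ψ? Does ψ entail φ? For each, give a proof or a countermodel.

Forward direction. This fails. Under r = T, u = F, the left side is true but the right side is false.

Converse. This fails. Under r = F, u = T, the left side is false but the right side is true.

Both directions fail.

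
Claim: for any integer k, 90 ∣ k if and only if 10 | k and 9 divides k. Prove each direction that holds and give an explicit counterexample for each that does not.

Both directions hold; the statement is true.

(←) Suppose 10 ∣ k and 9 ∣ k. Any common multiple of 10 and 9 is a multiple of their lcm; here gcd(10, 9) = 1, so lcm(10, 9) = 10·9 = 90, so 90 ∣ k.

(→) If 90 ∣ k, write k = 90q. Since 90 = 9·10, k = 10·(9q), so 10 ∣ k; and since 90 = 10·9, k = 9·(10q), so 9 ∣ k.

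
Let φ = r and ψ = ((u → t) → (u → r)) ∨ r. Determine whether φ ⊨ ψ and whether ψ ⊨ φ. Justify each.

Only the forward implication holds.

(→) Assume the antecedent. If r is true, ((u → t) → (u → r)) ∨ r reduces to true regardless of the other variables. If r is false, the antecedent cannot hold. Either way ((u → t) → (u → r)) ∨ r holds.

(←) This fails. Under r = F, t = F, u = F, the left side is false but the right side is true.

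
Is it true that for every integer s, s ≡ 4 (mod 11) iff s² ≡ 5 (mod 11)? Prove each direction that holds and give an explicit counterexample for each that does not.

(⟹) Suppose s ≡ 4 (mod 11). Write s = 11j + 4. Then (11j + 4)² = 121j² + 88j + 16 = 11(11j² + 8j + 1) + 5, so s² ≡ 5 (mod 11).

(⟸) This fails: take s = 7. Then 7² = 49 ≡ 5 (mod 11), yet 7 ≡ 7 (mod 11), not 4.

Not equivalent: only (⇒) holds.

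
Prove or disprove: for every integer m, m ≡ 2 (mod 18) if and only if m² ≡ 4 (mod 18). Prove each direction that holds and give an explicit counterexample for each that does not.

Forward direction. Suppose m ≡ 2 (mod 18). Write m = 18j + 2. Then (18j + 2)² = 324j² + 72j + 4 = 18(18j² + 4j) + 4, so m² ≡ 4 (mod 18).

Converse. This fails: take m = 16. Then 16² = 256 ≡ 4 (mod 18), yet 16 ≡ 16 (mod 18), not 2.

Only the forward direction holds.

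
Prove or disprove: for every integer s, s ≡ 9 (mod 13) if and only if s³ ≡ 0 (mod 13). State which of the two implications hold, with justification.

(⇒) fails and (⇐) fails.

[⇒] This fails: take s = 9. Then 9 ≡ 9 (mod 13), but 9³ = 729 ≡ 1 (mod 13), not 0.

[⇐] This fails: take s = 0. Then 0³ = 0 ≡ 0 (mod 13), yet 0 ≡ 0 (mod 13), not 9.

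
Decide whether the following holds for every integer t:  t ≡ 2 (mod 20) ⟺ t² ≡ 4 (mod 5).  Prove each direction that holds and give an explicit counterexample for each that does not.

Only the forward implication holds.

(→) Suppose t ≡ 2 (mod 20). Then t² ≡ 2² = 4 (mod 20), and since 5 ∣ 20, also t² ≡ 4 (mod 5).

(←) This fails: take t = 3. Then 3² = 9 ≡ 4 (mod 5), yet 3 ≡ 3 (mod 20), not 2.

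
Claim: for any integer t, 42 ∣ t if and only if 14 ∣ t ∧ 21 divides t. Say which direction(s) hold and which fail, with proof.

Equivalent; both directions hold.

[⇐] Suppose 14 ∣ t and 21 ∣ t. Any common multiple of 14 and 21 is a multiple of their lcm; here lcm(14, 21) = 14·21/gcd(14, 21) = 294/7 = 42, so 42 ∣ t.

[⇒] If 42 ∣ t, write t = 42q. Since 42 = 3·14, t = 14·(3q), so 14 ∣ t; and since 42 = 2·21, t = 21·(2q), so 21 ∣ t.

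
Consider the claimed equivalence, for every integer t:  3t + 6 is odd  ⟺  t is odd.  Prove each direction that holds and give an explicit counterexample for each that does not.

[⇐] Suppose t is odd; write t = 2j + 1. Then 3t + 6 = 3·(2j + 1) + 6 = 2·3j + 9, which is odd.

[⇒] Suppose 3t + 6 is odd. Since 3 is odd, 3t and t have the same parity, so 3t + 6 ≡ t + 6 (mod 2). As 6 is even, 3t + 6 is odd exactly when t is odd. Thus t is odd.

Both implications hold.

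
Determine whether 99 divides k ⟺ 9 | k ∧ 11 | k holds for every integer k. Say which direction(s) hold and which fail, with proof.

Both directions hold; the statement is true.

[⇒] If 99 ∣ k, write k = 99q. Since 99 = 11·9, k = 9·(11q), so 9 ∣ k; and since 99 = 9·11, k = 11·(9q), so 11 ∣ k.

[⇐] Suppose 9 ∣ k and 11 ∣ k. Any common multiple of 9 and 11 is a multiple of their lcm; here gcd(9, 11) = 1, so lcm(9, 11) = 9·11 = 99, so 99 ∣ k.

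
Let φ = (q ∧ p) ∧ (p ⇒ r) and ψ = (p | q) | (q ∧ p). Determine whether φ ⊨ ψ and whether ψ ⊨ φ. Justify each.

Only the forward implication holds.

(→) Assume the antecedent. If q is true, (p | q) | (q ∧ p) reduces to true regardless of the other variables. If q is false, the antecedent cannot hold. Either way (p | q) | (q ∧ p) holds.

(←) This fails. Under q = T, r = F, p = F, the left side is false but the right side is true.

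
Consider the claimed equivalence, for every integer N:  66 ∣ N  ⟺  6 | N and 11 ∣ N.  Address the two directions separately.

[⇒] If 66 ∣ N, write N = 66q. Since 66 = 11·6, N = 6·(11q), so 6 ∣ N; and since 66 = 6·11, N = 11·(6q), so 11 ∣ N.

[⇐] Suppose 6 ∣ N and 11 ∣ N. Any common multiple of 6 and 11 is a multiple of their lcm; here gcd(6, 11) = 1, so lcm(6, 11) = 6·11 = 66, so 66 ∣ N.

Both implications hold.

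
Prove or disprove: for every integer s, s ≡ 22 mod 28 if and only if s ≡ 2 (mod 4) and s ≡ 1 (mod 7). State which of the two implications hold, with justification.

(→) Suppose s ≡ 22 (mod 28); write s = 28j + 22. Since 4 ∣ 28, reducing mod 4 gives s ≡ 22 ≡ 2 (mod 4); since 7 ∣ 28, reducing mod 7 gives s ≡ 22 ≡ 1 (mod 7).

(←) Conversely, if s ≡ 2 (mod 4) and s ≡ 1 (mod 7), then by the Chinese remainder theorem s ≡ 22 (mod 28). This is exactly s ≡ 22 (mod 28).

Both directions hold.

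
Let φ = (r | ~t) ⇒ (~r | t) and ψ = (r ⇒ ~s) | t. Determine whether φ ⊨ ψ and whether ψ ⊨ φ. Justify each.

(⟹) Assume the antecedent. If r is true, the antecedent forces (r = T, s = F, t = T) or (r = T, s = T, t = T), and (r ⇒ ~s) | t holds there. If r is false, (r ⇒ ~s) | t reduces to true regardless of the other variables. Either way (r ⇒ ~s) | t holds.

(⟸) This fails. Under r = T, s = F, t = F, the left side is false but the right side is true.

The forward direction holds; the converse fails.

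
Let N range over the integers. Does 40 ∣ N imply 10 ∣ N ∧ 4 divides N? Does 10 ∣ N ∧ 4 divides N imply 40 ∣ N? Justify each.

(⇒) holds; (⇐) fails.

Forward direction. If 40 ∣ N, write N = 40q. Since 40 = 4·10, N = 10·(4q), so 10 ∣ N; and since 40 = 10·4, N = 4·(10q), so 4 ∣ N.

Converse. This fails: take N = 20. Both 10 ∣ 20 and 4 ∣ 20, yet 20 is not a multiple of 40 (since 20 = 0·40 + 20), so 40 ∤ 20.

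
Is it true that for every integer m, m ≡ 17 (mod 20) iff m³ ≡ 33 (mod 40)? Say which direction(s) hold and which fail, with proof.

(→) This fails: take m = 37. Then 37 ≡ 17 (mod 20), but 37³ = 50653 ≡ 13 (mod 40), not 33.

(←) Conversely, the residues r modulo 40 with r³ ≡ 33 (mod 40) are exactly {17}, and each is ≡ 17 (mod 20).

Not equivalent: only (⇐) holds.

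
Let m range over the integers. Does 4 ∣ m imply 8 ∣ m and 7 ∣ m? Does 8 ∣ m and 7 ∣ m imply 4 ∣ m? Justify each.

[⇐] Suppose 8 ∣ m and 7 ∣ m. Any common multiple of 8 and 7 is a multiple of their lcm; here gcd(8, 7) = 1, so lcm(8, 7) = 8·7 = 56, so 56 ∣ m. Since 4 ∣ 56, it follows that 4 ∣ m.

[⇒] This fails: take m = 4. Certainly 4 ∣ 4, but 8 ∤ 4.

Only the reverse direction holds.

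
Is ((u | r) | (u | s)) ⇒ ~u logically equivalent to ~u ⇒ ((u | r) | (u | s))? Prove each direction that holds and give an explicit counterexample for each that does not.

Neither implication holds.

Forward direction. This fails. Under u = F, r = F, s = F, the left side is true but the right side is false.

Converse. This fails. Under u = T, r = F, s = F, the left side is false but the right side is true.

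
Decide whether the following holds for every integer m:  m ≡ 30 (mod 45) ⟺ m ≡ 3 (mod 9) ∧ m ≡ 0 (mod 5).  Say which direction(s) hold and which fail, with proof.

The biconditional holds.

(⇐) If m ≡ 3 (mod 9) and m ≡ 0 (mod 5), then by the Chinese remainder theorem m ≡ 30 (mod 45). This is exactly m ≡ 30 (mod 45).

(⇒) Suppose m ≡ 30 (mod 45); write m = 45j + 30. Since 9 ∣ 45, reducing mod 9 gives m ≡ 30 ≡ 3 (mod 9); since 5 ∣ 45, reducing mod 5 gives m ≡ 30 ≡ 0 (mod 5).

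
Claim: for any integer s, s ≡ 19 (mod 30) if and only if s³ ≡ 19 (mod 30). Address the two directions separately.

Both directions hold.

Forward direction. Suppose s ≡ 19 (mod 30). Write s = 30j + 19. Then (30j + 19)³ = 27000j³ + 51300j² + 32490j + 6859 = 30(900j³ + 1710j² + 1083j + 228) + 19, so s³ ≡ 19 (mod 30).

Converse. Suppose s³ ≡ 19 (mod 30). The only residue r in {0, …, 29} with r³ ≡ 19 (mod 30) is r = 19, so s ≡ 19 (mod 30).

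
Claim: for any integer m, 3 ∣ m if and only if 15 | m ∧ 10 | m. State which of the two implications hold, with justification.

Not equivalent: only (⇐) holds.

[⇐] Suppose 15 ∣ m and 10 ∣ m. Any common multiple of 15 and 10 is a multiple of their lcm; here lcm(15, 10) = 15·10/gcd(15, 10) = 150/5 = 30, so 30 ∣ m. Since 3 ∣ 30, it follows that 3 ∣ m.

[⇒] This fails: take m = 3. Certainly 3 ∣ 3, but 15 ∤ 3.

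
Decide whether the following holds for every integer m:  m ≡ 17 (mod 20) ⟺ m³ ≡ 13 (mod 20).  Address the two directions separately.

Equivalent; both directions hold.

[⇒] Suppose m ≡ 17 (mod 20). Write m = 20j + 17. Then (20j + 17)³ = 8000j³ + 20400j² + 17340j + 4913 = 20(400j³ + 1020j² + 867j + 245) + 13, so m³ ≡ 13 (mod 20).

[⇐] Conversely, suppose m³ ≡ 13 (mod 20). The only residue r in {0, …, 19} with r³ ≡ 13 (mod 20) is r = 17, so m ≡ 17 (mod 20).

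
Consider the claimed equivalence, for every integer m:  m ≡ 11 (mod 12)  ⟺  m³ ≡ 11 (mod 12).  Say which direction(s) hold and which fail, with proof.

Equivalent; both directions hold.

(⇒) Suppose m ≡ 11 (mod 12). Write m = 12j + 11. Then (12j + 11)³ = 1728j³ + 4752j² + 4356j + 1331 = 12(144j³ + 396j² + 363j + 110) + 11, so m³ ≡ 11 (mod 12).

(⇐) For the converse, argue contrapositively. If m ≢ 11 (mod 12), then m is congruent to one of 0, 1, 2, 3, 4, 5, 6, 7, 8, 9, 10 modulo 12, and these give m³ ≡ 0, 1, 8, 3, 4, 5, 0, 7, 8, 9, 4 respectively — never 11.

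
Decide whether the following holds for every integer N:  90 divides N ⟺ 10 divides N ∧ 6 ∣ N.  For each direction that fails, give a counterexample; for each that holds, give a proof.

Only the forward direction holds.

[⇐] This fails: take N = 30. Both 10 ∣ 30 and 6 ∣ 30, yet 30 is not a multiple of 90 (since 30 = 0·90 + 30), so 90 ∤ 30.

[⇒] If 90 ∣ N, write N = 90q. Since 90 = 9·10, N = 10·(9q), so 10 ∣ N; and since 90 = 15·6, N = 6·(15q), so 6 ∣ N.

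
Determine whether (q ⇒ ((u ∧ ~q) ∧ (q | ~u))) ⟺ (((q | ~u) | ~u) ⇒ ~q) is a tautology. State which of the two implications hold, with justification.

Forward direction. Assume the antecedent. If q is true, the antecedent cannot hold. If q is false, ((q | ~u) | ~u) ⇒ ~q reduces to true regardless of the other variables. Either way ((q | ~u) | ~u) ⇒ ~q holds.

Converse. Assume the antecedent. If q is true, the antecedent cannot hold. If q is false, q ⇒ ((u ∧ ~q) ∧ (q | ~u)) reduces to true regardless of the other variables. Either way q ⇒ ((u ∧ ~q) ∧ (q | ~u)) holds.

Equivalent; both directions hold.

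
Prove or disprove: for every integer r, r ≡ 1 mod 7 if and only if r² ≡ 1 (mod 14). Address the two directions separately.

(→) This fails: take r = 8. Then 8 ≡ 1 (mod 7), but 8² = 64 ≡ 8 (mod 14), not 1.

(←) This fails: take r = 13. Then 13² = 169 ≡ 1 (mod 14), yet 13 ≡ 6 (mod 7), not 1.

Neither direction holds.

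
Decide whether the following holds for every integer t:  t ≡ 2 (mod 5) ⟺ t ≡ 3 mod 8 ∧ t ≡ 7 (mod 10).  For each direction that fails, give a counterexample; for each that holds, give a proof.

The forward direction fails; the converse holds.

[⇒] This fails: t = 32 gives 32 ≡ 2 (mod 5) but 32 ≡ 0 (mod 8), so the conjunction on the right does not hold.

[⇐] Conversely, if t ≡ 3 (mod 8) and t ≡ 7 (mod 10), then by the Chinese remainder theorem t ≡ 27 (mod 40). Since 27 ≡ 2 (mod 5) and 5 ∣ 40, we get t ≡ 2 (mod 5).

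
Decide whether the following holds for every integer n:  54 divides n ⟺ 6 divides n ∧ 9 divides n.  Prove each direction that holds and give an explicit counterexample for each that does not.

Forward direction. If 54 ∣ n, write n = 54q. Since 54 = 9·6, n = 6·(9q), so 6 ∣ n; and since 54 = 6·9, n = 9·(6q), so 9 ∣ n.

Converse. This fails: take n = 18. Both 6 ∣ 18 and 9 ∣ 18, yet 18 is not a multiple of 54 (since 18 = 0·54 + 18), so 54 ∤ 18.

Only the forward direction holds.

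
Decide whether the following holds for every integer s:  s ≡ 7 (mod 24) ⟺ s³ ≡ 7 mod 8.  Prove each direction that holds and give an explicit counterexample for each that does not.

Forward direction. Suppose s ≡ 7 (mod 24). Then s³ ≡ 7³ = 343 (mod 24), and since 8 ∣ 24, also s³ ≡ 7 (mod 8).

Converse. This fails: take s = 15. Then 15³ = 3375 ≡ 7 (mod 8), yet 15 ≡ 15 (mod 24), not 7.

Only the forward direction holds.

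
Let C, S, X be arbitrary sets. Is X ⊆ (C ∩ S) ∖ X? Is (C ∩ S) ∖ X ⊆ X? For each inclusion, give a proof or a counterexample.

(⊆) fails and (⊇) fails.

Forward inclusion. This inclusion fails. Take C = ∅, S = ∅, X = {1}; then 1 ∈ X but 1 ∉ (C ∩ S) ∖ X.

Reverse inclusion. This inclusion fails. Take C = {1}, S = {1}, X = ∅; then 1 ∈ (C ∩ S) ∖ X but 1 ∉ X.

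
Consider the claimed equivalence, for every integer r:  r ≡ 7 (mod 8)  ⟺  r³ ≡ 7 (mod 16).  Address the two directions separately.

(⇒) fails; (⇐) holds.

Forward direction. This fails: take r = 15. Then 15 ≡ 7 (mod 8), but 15³ = 3375 ≡ 15 (mod 16), not 7.

Converse. The residues r modulo 16 with r³ ≡ 7 (mod 16) are exactly {7}, and each is ≡ 7 (mod 8).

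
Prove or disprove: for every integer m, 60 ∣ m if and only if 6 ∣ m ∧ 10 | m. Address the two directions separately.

(→) If 60 ∣ m, write m = 60q. Since 60 = 10·6, m = 6·(10q), so 6 ∣ m; and since 60 = 6·10, m = 10·(6q), so 10 ∣ m.

(←) This fails: take m = 30. Both 6 ∣ 30 and 10 ∣ 30, yet 30 is not a multiple of 60 (since 30 = 0·60 + 30), so 60 ∤ 30.

(⇒) holds; (⇐) fails.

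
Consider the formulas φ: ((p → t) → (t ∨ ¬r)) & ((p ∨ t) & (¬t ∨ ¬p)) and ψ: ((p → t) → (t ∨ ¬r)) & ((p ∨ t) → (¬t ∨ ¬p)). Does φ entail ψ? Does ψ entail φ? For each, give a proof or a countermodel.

[⇐] This fails. Under r = F, t = F, p = F, the left side is false but the right side is true.

[⇒] Assume the antecedent. If r is true, the antecedent forces (r = T, t = T, p = F) or (r = T, t = F, p = T), and the consequent holds there. If r is false, the antecedent forces (r = F, t = T, p = F) or (r = F, t = F, p = T), and the consequent holds there. Either way the consequent holds.

The forward direction holds; the converse fails.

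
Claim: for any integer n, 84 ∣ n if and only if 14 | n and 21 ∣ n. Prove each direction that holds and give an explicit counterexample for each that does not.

(←) This fails: take n = 42. Both 14 ∣ 42 and 21 ∣ 42, yet 42 is not a multiple of 84 (since 42 = 0·84 + 42), so 84 ∤ 42.

(→) If 84 ∣ n, write n = 84q. Since 84 = 6·14, n = 14·(6q), so 14 ∣ n; and since 84 = 4·21, n = 21·(4q), so 21 ∣ n.

Only the forward direction holds.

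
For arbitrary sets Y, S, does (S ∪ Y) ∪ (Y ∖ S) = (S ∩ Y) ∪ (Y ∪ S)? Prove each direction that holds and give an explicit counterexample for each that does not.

The two sets are equal.

(⟸) Let x ∈ (S ∩ Y) ∪ (Y ∪ S). Then either x ∈ Y and x ∉ S; or x ∈ S and x ∉ Y; or x ∈ Y ∩ S. In each case x ∈ (S ∪ Y) ∪ (Y ∖ S), so (S ∩ Y) ∪ (Y ∪ S) ⊆ (S ∪ Y) ∪ (Y ∖ S).

(⟹) Let x ∈ (S ∪ Y) ∪ (Y ∖ S). Then either x ∈ Y and x ∉ S; or x ∈ S and x ∉ Y; or x ∈ Y ∩ S. In each case x ∈ (S ∩ Y) ∪ (Y ∪ S), so (S ∪ Y) ∪ (Y ∖ S) ⊆ (S ∩ Y) ∪ (Y ∪ S).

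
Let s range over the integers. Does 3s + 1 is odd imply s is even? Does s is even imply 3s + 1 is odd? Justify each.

Both implications hold.

(→) Suppose 3s + 1 is odd. Since 3 is odd, 3s and s have the same parity, so 3s + 1 ≡ s + 1 (mod 2). As 1 is odd, 3s + 1 is odd exactly when s is even. Thus s is even.

(←) Conversely, suppose s is even; write s = 2j. Then 3s + 1 = 3·(2j) + 1 = 2·3j + 1, which is odd.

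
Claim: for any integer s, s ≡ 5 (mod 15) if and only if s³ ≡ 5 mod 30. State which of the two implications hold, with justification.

Only the reverse direction holds.

Forward direction. This fails: take s = 20. Then 20 ≡ 5 (mod 15), but 20³ = 8000 ≡ 20 (mod 30), not 5.

Converse. The residues r modulo 30 with r³ ≡ 5 (mod 30) are exactly {5}, and each is ≡ 5 (mod 15).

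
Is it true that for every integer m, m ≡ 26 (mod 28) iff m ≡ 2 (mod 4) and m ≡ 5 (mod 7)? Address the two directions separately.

Both directions hold.

Forward direction. Suppose m ≡ 26 (mod 28); write m = 28j + 26. Since 4 ∣ 28, reducing mod 4 gives m ≡ 26 ≡ 2 (mod 4); since 7 ∣ 28, reducing mod 7 gives m ≡ 26 ≡ 5 (mod 7).

Converse. If m ≡ 2 (mod 4) and m ≡ 5 (mod 7), then by the Chinese remainder theorem m ≡ 26 (mod 28). This is exactly m ≡ 26 (mod 28).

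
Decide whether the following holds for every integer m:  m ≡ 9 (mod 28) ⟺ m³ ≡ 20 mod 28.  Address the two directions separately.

Neither implication holds.

Forward direction. This fails: take m = 9. Then 9 ≡ 9 (mod 28), but 9³ = 729 ≡ 1 (mod 28), not 20.

Converse. This fails: take m = 6. Then 6³ = 216 ≡ 20 (mod 28), yet 6 ≡ 6 (mod 28), not 9.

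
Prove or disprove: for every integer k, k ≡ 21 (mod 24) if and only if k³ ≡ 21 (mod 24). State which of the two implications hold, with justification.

Both directions hold; the statement is true.

(⇒) Suppose k ≡ 21 (mod 24). Write k = 24j + 21. Then (24j + 21)³ = 13824j³ + 36288j² + 31752j + 9261 = 24(576j³ + 1512j² + 1323j + 385) + 21, so k³ ≡ 21 (mod 24).

(⇐) Conversely, suppose k³ ≡ 21 (mod 24). The only residue r in {0, …, 23} with r³ ≡ 21 (mod 24) is r = 21, so k ≡ 21 (mod 24).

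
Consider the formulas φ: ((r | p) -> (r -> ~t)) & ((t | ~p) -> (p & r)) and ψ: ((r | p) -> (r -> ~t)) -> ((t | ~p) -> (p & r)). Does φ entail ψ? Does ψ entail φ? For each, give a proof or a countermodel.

(⇒) Assume the antecedent. If r is true, the antecedent forces (r = T, p = T, t = F), and the consequent holds there. If r is false, the antecedent forces (r = F, p = T, t = F), and the consequent holds there. Either way the consequent holds.

(⇐) This fails. Under r = T, p = F, t = T, the left side is false but the right side is true.

The forward direction holds; the converse fails.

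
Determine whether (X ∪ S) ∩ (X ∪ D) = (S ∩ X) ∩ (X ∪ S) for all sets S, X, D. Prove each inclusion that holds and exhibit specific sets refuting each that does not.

Only the reverse inclusion holds.

(⟸) Let x ∈ (S ∩ X) ∩ (X ∪ S). Then either x ∈ S ∩ X and x ∉ D; or x ∈ S ∩ X ∩ D. In each case x ∈ (X ∪ S) ∩ (X ∪ D), so (S ∩ X) ∩ (X ∪ S) ⊆ (X ∪ S) ∩ (X ∪ D).

(⟹) This inclusion fails. Take S = ∅, X = {1}, D = ∅; then 1 ∈ (X ∪ S) ∩ (X ∪ D) but 1 ∉ (S ∩ X) ∩ (X ∪ S).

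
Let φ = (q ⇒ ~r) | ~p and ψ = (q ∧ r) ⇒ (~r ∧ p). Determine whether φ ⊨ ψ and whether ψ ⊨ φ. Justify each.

Only the reverse direction holds.

[⇒] This fails. Under q = T, r = T, p = F, the left side is true but the right side is false.

[⇐] Assume the antecedent. If q is true, the antecedent forces (q = T, r = F, p = F) or (q = T, r = F, p = T), and (q ⇒ ~r) | ~p holds there. If q is false, (q ⇒ ~r) | ~p reduces to true regardless of the other variables. Either way (q ⇒ ~r) | ~p holds.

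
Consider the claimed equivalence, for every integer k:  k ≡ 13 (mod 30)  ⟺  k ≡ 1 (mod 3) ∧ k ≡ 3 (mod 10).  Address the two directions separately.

[⇒] Suppose k ≡ 13 (mod 30); write k = 30j + 13. Since 3 ∣ 30, reducing mod 3 gives k ≡ 13 ≡ 1 (mod 3); since 10 ∣ 30, reducing mod 10 gives k ≡ 13 ≡ 3 (mod 10).

[⇐] Conversely, if k ≡ 1 (mod 3) and k ≡ 3 (mod 10), then by the Chinese remainder theorem k ≡ 13 (mod 30). This is exactly k ≡ 13 (mod 30).

Both implications hold.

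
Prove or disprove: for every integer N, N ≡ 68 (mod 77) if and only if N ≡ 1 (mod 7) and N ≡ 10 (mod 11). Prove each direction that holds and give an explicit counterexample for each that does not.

(⇒) fails and (⇐) fails.

(⟹) This fails: N = 68 gives 68 ≡ 68 (mod 77) but 68 ≡ 5 (mod 7), so the conjunction on the right does not hold.

(⟸) This fails: N = 43 satisfies both congruences on the right (43 ≡ 1 mod 7 and 43 ≡ 10 mod 11) yet 43 ≡ 43 (mod 77), not 68.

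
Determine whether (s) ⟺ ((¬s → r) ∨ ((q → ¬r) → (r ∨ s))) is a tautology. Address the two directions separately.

Only the forward direction holds.

Converse. This fails. Under q = F, r = T, s = F, the left side is false but the right side is true.

Forward direction. Assume the antecedent. If q is true, the antecedent forces (q = T, r = F, s = T) or (q = T, r = T, s = T), and the consequent holds there. If q is false, the antecedent forces (q = F, r = F, s = T) or (q = F, r = T, s = T), and the consequent holds there. Either way the consequent holds.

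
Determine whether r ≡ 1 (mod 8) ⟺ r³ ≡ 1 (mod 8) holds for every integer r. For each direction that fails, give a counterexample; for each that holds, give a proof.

Converse. Suppose r³ ≡ 1 (mod 8). The only residue r in {0, …, 7} with r³ ≡ 1 (mod 8) is r = 1, so r ≡ 1 (mod 8).

Forward direction. Suppose r ≡ 1 (mod 8). Write r = 8j + 1. Then (8j + 1)³ = 512j³ + 192j² + 24j + 1 = 8(64j³ + 24j² + 3j) + 1, so r³ ≡ 1 (mod 8).

Both implications hold.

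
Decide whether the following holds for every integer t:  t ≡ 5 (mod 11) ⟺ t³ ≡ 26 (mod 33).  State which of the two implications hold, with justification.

(⇒) This fails: take t = 16. Then 16 ≡ 5 (mod 11), but 16³ = 4096 ≡ 4 (mod 33), not 26.

(⇐) Conversely, the residues r modulo 33 with r³ ≡ 26 (mod 33) are exactly {5}, and each is ≡ 5 (mod 11).

(⇒) fails; (⇐) holds.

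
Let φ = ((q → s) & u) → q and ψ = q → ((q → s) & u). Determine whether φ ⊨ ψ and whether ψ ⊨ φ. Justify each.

(→) This fails. Under u = F, q = T, s = F, the left side is true but the right side is false.

(←) This fails. Under u = T, q = F, s = F, the left side is false but the right side is true.

Neither direction holds.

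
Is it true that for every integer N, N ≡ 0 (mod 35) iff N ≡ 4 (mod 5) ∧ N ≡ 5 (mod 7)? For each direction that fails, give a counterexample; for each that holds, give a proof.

(⇒) This fails: N = 0 gives 0 ≡ 0 (mod 35) but 0 ≡ 0 (mod 5), so the conjunction on the right does not hold.

(⇐) This fails: N = 19 satisfies both congruences on the right (19 ≡ 4 mod 5 and 19 ≡ 5 mod 7) yet 19 ≡ 19 (mod 35), not 0.

Neither direction holds.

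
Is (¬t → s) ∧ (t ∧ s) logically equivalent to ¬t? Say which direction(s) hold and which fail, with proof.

Forward direction. This fails. Under s = T, t = T, the left side is true but the right side is false.

Converse. This fails. Under s = F, t = F, the left side is false but the right side is true.

Neither direction holds.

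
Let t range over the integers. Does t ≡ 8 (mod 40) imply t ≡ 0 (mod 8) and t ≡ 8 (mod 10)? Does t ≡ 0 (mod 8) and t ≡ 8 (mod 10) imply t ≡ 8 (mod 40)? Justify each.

[⇐] If t ≡ 0 (mod 8) and t ≡ 8 (mod 10), then by the Chinese remainder theorem t ≡ 8 (mod 40). This is exactly t ≡ 8 (mod 40).

[⇒] Suppose t ≡ 8 (mod 40); write t = 40j + 8. Since 8 ∣ 40, reducing mod 8 gives t ≡ 8 ≡ 0 (mod 8); since 10 ∣ 40, reducing mod 10 gives t ≡ 8 (mod 10).

Both implications hold.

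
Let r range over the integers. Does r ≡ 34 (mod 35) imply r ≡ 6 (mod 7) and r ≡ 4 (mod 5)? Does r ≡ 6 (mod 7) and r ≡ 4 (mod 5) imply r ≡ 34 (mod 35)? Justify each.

The biconditional holds.

[⇒] Suppose r ≡ 34 (mod 35); write r = 35j + 34. Since 7 ∣ 35, reducing mod 7 gives r ≡ 34 ≡ 6 (mod 7); since 5 ∣ 35, reducing mod 5 gives r ≡ 34 ≡ 4 (mod 5).

[⇐] Conversely, if r ≡ 6 (mod 7) and r ≡ 4 (mod 5), then by the Chinese remainder theorem r ≡ 34 (mod 35). This is exactly r ≡ 34 (mod 35).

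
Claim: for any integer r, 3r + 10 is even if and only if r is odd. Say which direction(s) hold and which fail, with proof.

(⟹) This fails: r = 0 gives 3r + 10 = 10, which is even, but 0 is even, not odd.

(⟸) This also fails: r = 3 is odd, but 3r + 10 = 19 is odd, not even.

Neither direction holds.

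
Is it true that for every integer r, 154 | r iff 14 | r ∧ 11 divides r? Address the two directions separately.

The biconditional holds.

(←) Suppose 14 ∣ r and 11 ∣ r. Any common multiple of 14 and 11 is a multiple of their lcm; here gcd(14, 11) = 1, so lcm(14, 11) = 14·11 = 154, so 154 ∣ r.

(→) If 154 ∣ r, write r = 154q. Since 154 = 11·14, r = 14·(11q), so 14 ∣ r; and since 154 = 14·11, r = 11·(14q), so 11 ∣ r.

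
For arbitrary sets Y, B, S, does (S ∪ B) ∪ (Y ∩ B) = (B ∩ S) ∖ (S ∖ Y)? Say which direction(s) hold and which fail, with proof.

(⊆) This inclusion fails. Take Y = ∅, B = {1}, S = ∅; then 1 ∈ (S ∪ B) ∪ (Y ∩ B) but 1 ∉ (B ∩ S) ∖ (S ∖ Y).

(⊇) Let x ∈ (B ∩ S) ∖ (S ∖ Y). Then x ∈ Y ∩ B ∩ S, from which x ∈ (S ∪ B) ∪ (Y ∩ B).

Only the reverse inclusion holds.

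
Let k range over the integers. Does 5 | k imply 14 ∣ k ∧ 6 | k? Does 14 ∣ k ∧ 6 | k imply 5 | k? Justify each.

[⇒] This fails: take k = 5. Certainly 5 ∣ 5, but 14 ∤ 5.

[⇐] This fails: take k = 42. Both 14 ∣ 42 and 6 ∣ 42, yet 42 is not a multiple of 5 (since 42 = 8·5 + 2), so 5 ∤ 42.

Neither direction holds.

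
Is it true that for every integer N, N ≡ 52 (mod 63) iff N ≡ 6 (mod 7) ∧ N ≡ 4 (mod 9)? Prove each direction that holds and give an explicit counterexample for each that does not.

(⇒) fails and (⇐) fails.

(⇒) This fails: N = 52 gives 52 ≡ 52 (mod 63) but 52 ≡ 3 (mod 7), so the conjunction on the right does not hold.

(⇐) This fails: N = 13 satisfies both congruences on the right (13 ≡ 6 mod 7 and 13 ≡ 4 mod 9) yet 13 ≡ 13 (mod 63), not 52.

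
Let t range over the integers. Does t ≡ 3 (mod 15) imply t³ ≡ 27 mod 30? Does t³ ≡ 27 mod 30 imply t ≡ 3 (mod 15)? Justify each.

Not equivalent: only (⇐) holds.

Converse. The residues r modulo 30 with r³ ≡ 27 (mod 30) are exactly {3}, and each is ≡ 3 (mod 15).

Forward direction. This fails: take t = 18. Then 18 ≡ 3 (mod 15), but 18³ = 5832 ≡ 12 (mod 30), not 27.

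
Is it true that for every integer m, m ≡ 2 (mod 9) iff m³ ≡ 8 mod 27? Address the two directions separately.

(→) Suppose m ≡ 2 (mod 9). Working modulo 27, m ∈ {2, 11, 20}; for each such r, r³ ≡ 8 (mod 27).

(←) Conversely, the residues r modulo 27 with r³ ≡ 8 (mod 27) are exactly {2, 11, 20}, and each is ≡ 2 (mod 9).

The biconditional holds.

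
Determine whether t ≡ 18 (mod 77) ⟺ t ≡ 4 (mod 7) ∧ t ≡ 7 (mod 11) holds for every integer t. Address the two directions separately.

Both implications hold.

(→) Suppose t ≡ 18 (mod 77); write t = 77j + 18. Since 7 ∣ 77, reducing mod 7 gives t ≡ 18 ≡ 4 (mod 7); since 11 ∣ 77, reducing mod 11 gives t ≡ 18 ≡ 7 (mod 11).

(←) Conversely, if t ≡ 4 (mod 7) and t ≡ 7 (mod 11), then by the Chinese remainder theorem t ≡ 18 (mod 77). This is exactly t ≡ 18 (mod 77).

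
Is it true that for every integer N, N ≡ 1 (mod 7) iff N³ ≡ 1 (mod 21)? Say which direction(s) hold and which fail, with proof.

[⇒] This fails: take N = 8. Then 8 ≡ 1 (mod 7), but 8³ = 512 ≡ 8 (mod 21), not 1.

[⇐] This fails: take N = 4. Then 4³ = 64 ≡ 1 (mod 21), yet 4 ≡ 4 (mod 7), not 1.

Neither direction holds.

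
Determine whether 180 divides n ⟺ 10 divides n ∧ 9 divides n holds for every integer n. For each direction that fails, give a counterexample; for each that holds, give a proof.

(⟸) This fails: take n = 90. Both 10 ∣ 90 and 9 ∣ 90, yet 90 is not a multiple of 180 (since 90 = 0·180 + 90), so 180 ∤ 90.

(⟹) If 180 ∣ n, write n = 180q. Since 180 = 18·10, n = 10·(18q), so 10 ∣ n; and since 180 = 20·9, n = 9·(20q), so 9 ∣ n.

(⇒) holds; (⇐) fails.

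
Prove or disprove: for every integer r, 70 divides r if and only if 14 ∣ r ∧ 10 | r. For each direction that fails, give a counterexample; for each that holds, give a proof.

(⇐) Suppose 14 ∣ r and 10 ∣ r. Any common multiple of 14 and 10 is a multiple of their lcm; here lcm(14, 10) = 14·10/gcd(14, 10) = 140/2 = 70, so 70 ∣ r.

(⇒) If 70 ∣ r, write r = 70q. Since 70 = 5·14, r = 14·(5q), so 14 ∣ r; and since 70 = 7·10, r = 10·(7q), so 10 ∣ r.

Both directions hold.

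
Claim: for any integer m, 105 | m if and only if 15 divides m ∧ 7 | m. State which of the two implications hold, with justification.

Both directions hold; the statement is true.

(⇒) If 105 ∣ m, write m = 105q. Since 105 = 7·15, m = 15·(7q), so 15 ∣ m; and since 105 = 15·7, m = 7·(15q), so 7 ∣ m.

(⇐) Suppose 15 ∣ m and 7 ∣ m. Any common multiple of 15 and 7 is a multiple of their lcm; here gcd(15, 7) = 1, so lcm(15, 7) = 15·7 = 105, so 105 ∣ m.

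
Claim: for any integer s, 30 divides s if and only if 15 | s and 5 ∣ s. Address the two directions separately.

(⇒) holds; (⇐) fails.

Forward direction. If 30 ∣ s, write s = 30q. Since 30 = 2·15, s = 15·(2q), so 15 ∣ s; and since 30 = 6·5, s = 5·(6q), so 5 ∣ s.

Converse. This fails: take s = 15. Both 15 ∣ 15 and 5 ∣ 15, yet 15 is not a multiple of 30 (since 15 = 0·30 + 15), so 30 ∤ 15.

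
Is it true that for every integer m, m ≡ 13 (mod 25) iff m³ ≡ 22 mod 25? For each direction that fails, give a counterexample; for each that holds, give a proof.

Both directions hold; the statement is true.

(→) Suppose m ≡ 13 (mod 25). Write m = 25j + 13. Then (25j + 13)³ = 15625j³ + 24375j² + 12675j + 2197 = 25(625j³ + 975j² + 507j + 87) + 22, so m³ ≡ 22 (mod 25).

(←) Conversely, suppose m³ ≡ 22 (mod 25). The only residue r in {0, …, 24} with r³ ≡ 22 (mod 25) is r = 13, so m ≡ 13 (mod 25).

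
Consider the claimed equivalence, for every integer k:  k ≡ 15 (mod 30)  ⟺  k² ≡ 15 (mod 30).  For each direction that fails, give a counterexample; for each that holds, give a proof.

(⇒) Suppose k ≡ 15 (mod 30). Write k = 30j + 15. Then (30j + 15)² = 900j² + 900j + 225 = 30(30j² + 30j + 7) + 15, so k² ≡ 15 (mod 30).

(⇐) Conversely, suppose k² ≡ 15 (mod 30). The only residue r in {0, …, 29} with r² ≡ 15 (mod 30) is r = 15, so k ≡ 15 (mod 30).

Both implications hold.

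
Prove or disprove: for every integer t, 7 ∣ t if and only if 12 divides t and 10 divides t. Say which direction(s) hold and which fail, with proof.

(⇒) This fails: take t = 7. Certainly 7 ∣ 7, but 12 ∤ 7.

(⇐) This fails: take t = 60. Both 12 ∣ 60 and 10 ∣ 60, yet 60 is not a multiple of 7 (since 60 = 8·7 + 4), so 7 ∤ 60.

Neither direction holds.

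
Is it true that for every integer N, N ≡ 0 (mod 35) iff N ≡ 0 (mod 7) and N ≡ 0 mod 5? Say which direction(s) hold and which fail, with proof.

Both implications hold.

(⇒) Suppose N ≡ 0 (mod 35); write N = 35j + 0. Since 7 ∣ 35, reducing mod 7 gives N ≡ 0 (mod 7); since 5 ∣ 35, reducing mod 5 gives N ≡ 0 (mod 5).

(⇐) Conversely, if N ≡ 0 (mod 7) and N ≡ 0 (mod 5), then by the Chinese remainder theorem N ≡ 0 (mod 35). This is exactly N ≡ 0 (mod 35).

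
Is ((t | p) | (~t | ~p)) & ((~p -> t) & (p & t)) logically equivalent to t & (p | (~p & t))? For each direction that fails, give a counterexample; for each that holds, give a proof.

(⟹) Assume the antecedent. If p is true, the antecedent forces (p = T, t = T), and t & (p | (~p & t)) holds there. If p is false, the antecedent cannot hold. Either way t & (p | (~p & t)) holds.

(⟸) This fails. Under p = F, t = T, the left side is false but the right side is true.

Not equivalent: only (⇒) holds.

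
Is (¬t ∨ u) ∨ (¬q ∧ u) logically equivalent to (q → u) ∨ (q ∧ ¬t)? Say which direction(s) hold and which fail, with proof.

Only the forward direction holds.

(⇒) Assume the antecedent. If t is true, the antecedent forces (t = T, q = F, u = T) or (t = T, q = T, u = T), and (q → u) ∨ (q ∧ ¬t) holds there. If t is false, (q → u) ∨ (q ∧ ¬t) reduces to true regardless of the other variables. Either way (q → u) ∨ (q ∧ ¬t) holds.

(⇐) This fails. Under t = T, q = F, u = F, the left side is false but the right side is true.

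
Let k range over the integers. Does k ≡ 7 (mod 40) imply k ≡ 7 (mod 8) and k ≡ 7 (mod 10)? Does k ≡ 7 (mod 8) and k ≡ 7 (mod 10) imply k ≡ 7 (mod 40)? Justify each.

The biconditional holds.

Forward direction. Suppose k ≡ 7 (mod 40); write k = 40j + 7. Since 8 ∣ 40, reducing mod 8 gives k ≡ 7 (mod 8); since 10 ∣ 40, reducing mod 10 gives k ≡ 7 (mod 10).

Converse. If k ≡ 7 (mod 8) and k ≡ 7 (mod 10), then by the Chinese remainder theorem k ≡ 7 (mod 40). This is exactly k ≡ 7 (mod 40).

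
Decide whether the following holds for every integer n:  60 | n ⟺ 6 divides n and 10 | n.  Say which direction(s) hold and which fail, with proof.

(⇒) If 60 ∣ n, write n = 60q. Since 60 = 10·6, n = 6·(10q), so 6 ∣ n; and since 60 = 6·10, n = 10·(6q), so 10 ∣ n.

(⇐) This fails: take n = 30. Both 6 ∣ 30 and 10 ∣ 30, yet 30 is not a multiple of 60 (since 30 = 0·60 + 30), so 60 ∤ 30.

Only the forward direction holds.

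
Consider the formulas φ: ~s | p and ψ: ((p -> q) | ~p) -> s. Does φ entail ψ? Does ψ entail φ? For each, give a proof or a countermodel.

[⇒] This fails. Under s = F, p = F, q = F, the left side is true but the right side is false.

[⇐] This fails. Under s = T, p = F, q = F, the left side is false but the right side is true.

Neither direction holds.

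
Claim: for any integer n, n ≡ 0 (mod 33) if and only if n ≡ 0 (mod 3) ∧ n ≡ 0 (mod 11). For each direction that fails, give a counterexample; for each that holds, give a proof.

The biconditional holds.

(⟹) Suppose n ≡ 0 (mod 33); write n = 33j + 0. Since 3 ∣ 33, reducing mod 3 gives n ≡ 0 (mod 3); since 11 ∣ 33, reducing mod 11 gives n ≡ 0 (mod 11).

(⟸) Conversely, if n ≡ 0 (mod 3) and n ≡ 0 (mod 11), then by the Chinese remainder theorem n ≡ 0 (mod 33). This is exactly n ≡ 0 (mod 33).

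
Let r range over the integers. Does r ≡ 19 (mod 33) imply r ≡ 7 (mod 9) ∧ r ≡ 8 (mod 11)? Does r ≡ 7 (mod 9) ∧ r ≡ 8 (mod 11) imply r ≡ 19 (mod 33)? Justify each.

(⇐) If r ≡ 7 (mod 9) and r ≡ 8 (mod 11), then by the Chinese remainder theorem r ≡ 52 (mod 99). Since 52 ≡ 19 (mod 33) and 33 ∣ 99, we get r ≡ 19 (mod 33).

(⇒) This fails: r = 19 gives 19 ≡ 19 (mod 33) but 19 ≡ 1 (mod 9), so the conjunction on the right does not hold.

Only the reverse direction holds.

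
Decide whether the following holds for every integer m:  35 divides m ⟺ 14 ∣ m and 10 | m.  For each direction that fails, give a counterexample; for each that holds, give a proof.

Not equivalent: only (⇐) holds.

[⇒] This fails: take m = 35. Certainly 35 ∣ 35, but 14 ∤ 35.

[⇐] Suppose 14 ∣ m and 10 ∣ m. Any common multiple of 14 and 10 is a multiple of their lcm; here lcm(14, 10) = 14·10/gcd(14, 10) = 140/2 = 70, so 70 ∣ m. Since 35 ∣ 70, it follows that 35 ∣ m.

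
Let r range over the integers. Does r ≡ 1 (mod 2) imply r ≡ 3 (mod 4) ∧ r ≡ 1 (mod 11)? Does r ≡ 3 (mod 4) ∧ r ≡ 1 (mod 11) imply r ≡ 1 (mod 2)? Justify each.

(→) This fails: r = 1 gives 1 ≡ 1 (mod 2) but 1 ≡ 1 (mod 4), so the conjunction on the right does not hold.

(←) Conversely, if r ≡ 3 (mod 4) and r ≡ 1 (mod 11), then by the Chinese remainder theorem r ≡ 23 (mod 44). Since 23 ≡ 1 (mod 2) and 2 ∣ 44, we get r ≡ 1 (mod 2).

Only the converse holds.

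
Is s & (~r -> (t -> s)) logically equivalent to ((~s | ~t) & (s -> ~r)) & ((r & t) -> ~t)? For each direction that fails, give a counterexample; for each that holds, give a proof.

(⟹) This fails. Under r = T, t = F, s = T, the left side is true but the right side is false.

(⟸) This fails. Under r = F, t = F, s = F, the left side is false but the right side is true.

(⇒) fails and (⇐) fails.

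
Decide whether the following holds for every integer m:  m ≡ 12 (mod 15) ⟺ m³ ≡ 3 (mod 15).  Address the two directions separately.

Both implications hold.

Converse. Suppose m³ ≡ 3 (mod 15). The only residue r in {0, …, 14} with r³ ≡ 3 (mod 15) is r = 12, so m ≡ 12 (mod 15).

Forward direction. Suppose m ≡ 12 (mod 15). Write m = 15j + 12. Then (15j + 12)³ = 3375j³ + 8100j² + 6480j + 1728 = 15(225j³ + 540j² + 432j + 115) + 3, so m³ ≡ 3 (mod 15).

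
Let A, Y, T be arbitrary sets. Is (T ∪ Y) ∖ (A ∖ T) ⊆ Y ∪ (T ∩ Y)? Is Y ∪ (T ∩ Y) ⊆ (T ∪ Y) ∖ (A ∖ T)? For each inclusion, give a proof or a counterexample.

(⟹) This inclusion fails. Take A = ∅, Y = ∅, T = {1}; then 1 ∈ (T ∪ Y) ∖ (A ∖ T) but 1 ∉ Y ∪ (T ∩ Y).

(⟸) This inclusion fails. Take A = {1}, Y = {1}, T = ∅; then 1 ∈ Y ∪ (T ∩ Y) but 1 ∉ (T ∪ Y) ∖ (A ∖ T).

(⊆) fails and (⊇) fails.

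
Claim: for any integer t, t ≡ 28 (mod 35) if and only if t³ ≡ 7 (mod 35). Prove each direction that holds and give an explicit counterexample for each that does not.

(←) Suppose t³ ≡ 7 (mod 35). The only residue r in {0, …, 34} with r³ ≡ 7 (mod 35) is r = 28, so t ≡ 28 (mod 35).

(→) Suppose t ≡ 28 (mod 35). Write t = 35j + 28. Then (35j + 28)³ = 42875j³ + 102900j² + 82320j + 21952 = 35(1225j³ + 2940j² + 2352j + 627) + 7, so t³ ≡ 7 (mod 35).

The biconditional holds.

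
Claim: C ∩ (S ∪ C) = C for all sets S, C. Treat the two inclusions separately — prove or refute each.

(⊇) Let x ∈ C. Then either x ∈ C and x ∉ S; or x ∈ S ∩ C. In each case x ∈ C ∩ (S ∪ C), so C ⊆ C ∩ (S ∪ C).

(⊆) Let x ∈ C ∩ (S ∪ C). Then either x ∈ C and x ∉ S; or x ∈ S ∩ C. In each case x ∈ C, so C ∩ (S ∪ C) ⊆ C.

Both inclusions hold.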